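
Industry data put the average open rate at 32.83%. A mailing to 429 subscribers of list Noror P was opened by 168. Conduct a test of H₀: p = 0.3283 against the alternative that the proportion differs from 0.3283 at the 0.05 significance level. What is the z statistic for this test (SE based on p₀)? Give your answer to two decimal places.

p̂ = 168/429 ≈ 0.3916.
Standard error under H₀: √(0.3283×0.6717/429) = 0.0227.
z = (0.3916 − 0.3283)/0.0227 = 0.0633/0.0227 = 2.79.
Two-sided p-value ≈ 2·Φ(−2.792) = 0.0052, so at α = 0.05 we reject H₀.

z = 2.79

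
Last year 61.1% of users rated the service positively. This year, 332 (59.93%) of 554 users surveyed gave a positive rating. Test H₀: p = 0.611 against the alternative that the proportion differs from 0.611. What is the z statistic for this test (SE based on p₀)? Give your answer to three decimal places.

p̂ = 332/554 = 0.59928.
Under H₀, SE = √(0.611·0.389/554) = √(0.000429023) = 0.02071.
z = (0.59928 − 0.611)/0.02071 = -0.01172/0.02071 = -0.566.
p-value = 2·P(Z > 0.566) ≈ 0.5714.

z = -0.566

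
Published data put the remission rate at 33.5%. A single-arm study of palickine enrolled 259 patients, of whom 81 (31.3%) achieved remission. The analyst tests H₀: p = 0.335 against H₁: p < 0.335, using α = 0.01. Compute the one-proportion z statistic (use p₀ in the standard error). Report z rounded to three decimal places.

z = -0.759

p̂ = 81/259 ≈ 0.31274.
SE = √(p₀(1−p₀)/n) = √(0.22278/259) = 0.02933.
z = (0.31274 − 0.335)/0.02933 = -0.02226/0.02933 = -0.759.
p-value = P(Z < -0.759) ≈ 0.2239, so at α = 0.01 we fail to reject H₀.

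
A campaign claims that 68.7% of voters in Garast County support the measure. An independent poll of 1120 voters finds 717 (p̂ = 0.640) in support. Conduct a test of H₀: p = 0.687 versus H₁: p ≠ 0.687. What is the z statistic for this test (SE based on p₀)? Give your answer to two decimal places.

z = -3.38

p̂ = 717/1120 ≈ 0.64018.
SE = √(p₀(1−p₀)/n) = √(0.21503/1120) = 0.01386.
z = (0.64018 − 0.687)/0.01386 = -0.04682/0.01386 = -3.38.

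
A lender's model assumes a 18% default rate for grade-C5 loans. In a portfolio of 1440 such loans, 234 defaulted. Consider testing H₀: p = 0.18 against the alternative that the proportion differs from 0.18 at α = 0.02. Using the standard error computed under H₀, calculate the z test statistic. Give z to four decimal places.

p̂ = 234/1440 = 0.1625000.
Standard error under H₀: √(0.18×0.82/1440) = 0.0101242.
z = (0.1625000 − 0.18)/0.0101242 = -0.0175000/0.0101242 = -1.7285.
Two-sided p-value ≈ 2·Φ(−1.729) = 0.0839, so at α = 0.02 we fail to reject H₀.

z = -1.7285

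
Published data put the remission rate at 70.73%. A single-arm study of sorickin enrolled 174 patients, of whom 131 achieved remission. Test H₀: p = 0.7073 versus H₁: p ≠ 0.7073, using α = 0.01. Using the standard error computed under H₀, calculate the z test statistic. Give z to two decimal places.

z = 1.32

p̂ = 131/174 ≈ 0.7529.
Standard error under H₀: √(0.7073×0.2927/174) = 0.0345.
z = (0.7529 − 0.7073)/0.0345 = 0.0456/0.0345 = 1.32.
p-value = 2·P(Z > 1.321) ≈ 0.1864. With α = 0.01, fail to reject H₀.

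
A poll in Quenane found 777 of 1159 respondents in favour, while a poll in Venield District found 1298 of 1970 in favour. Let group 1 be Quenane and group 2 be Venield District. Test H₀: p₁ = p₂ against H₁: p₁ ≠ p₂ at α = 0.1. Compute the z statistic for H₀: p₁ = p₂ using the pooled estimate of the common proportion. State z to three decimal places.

z = 0.659

p̂₁ = 777/1159 ≈ 0.67041, p̂₂ = 1298/1970 ≈ 0.65888.
Pooled p̂ = (777+1298)/(1159+1970) = 2075/3129 = 0.66315.
SE = √(0.223382 × 0.00137043) = 0.01750.
z = (0.67041 − 0.65888)/0.01750 = 0.01153/0.01750 = 0.659.
Two-sided p-value ≈ 2·Φ(−0.659) = 0.5102, so at α = 0.1 we fail to reject H₀.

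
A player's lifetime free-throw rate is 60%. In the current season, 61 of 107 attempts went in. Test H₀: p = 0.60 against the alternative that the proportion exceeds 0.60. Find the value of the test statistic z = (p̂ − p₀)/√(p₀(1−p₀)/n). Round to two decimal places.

p̂ = 61/107 = 0.5701.
Under H₀, SE = √(0.6·0.4/107) = √(0.00224299) = 0.0474.
z = (0.5701 − 0.6)/0.0474 = -0.0299/0.0474 = -0.63.

z = -0.63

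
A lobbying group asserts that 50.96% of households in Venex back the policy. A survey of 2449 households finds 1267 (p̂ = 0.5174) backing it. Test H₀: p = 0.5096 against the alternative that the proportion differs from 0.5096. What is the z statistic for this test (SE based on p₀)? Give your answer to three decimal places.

z = 0.768

p̂ = 1267/2449 ≈ 0.517354.
Under H₀, SE = √(0.5096·0.4904/2449) = √(0.000102045) = 0.010102.
z = (0.517354 − 0.5096)/0.010102 = 0.007754/0.010102 = 0.768.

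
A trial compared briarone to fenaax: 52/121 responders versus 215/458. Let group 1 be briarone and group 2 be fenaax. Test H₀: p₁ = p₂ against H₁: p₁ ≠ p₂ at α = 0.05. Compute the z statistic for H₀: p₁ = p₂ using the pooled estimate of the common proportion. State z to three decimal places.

z = -0.779

p̂₁ = 52/121 = 0.42975, p̂₂ = 215/458 = 0.46943.
Pooled p̂ = (52+215)/(121+458) = 267/579 = 0.46114.
SE = √(0.24849 × 0.0104479) = 0.05095.
z = (0.42975 − 0.46943)/0.05095 = -0.03968/0.05095 = -0.779.
Two-sided p-value ≈ 2·Φ(−0.779) = 0.4361. With α = 0.05, fail to reject H₀.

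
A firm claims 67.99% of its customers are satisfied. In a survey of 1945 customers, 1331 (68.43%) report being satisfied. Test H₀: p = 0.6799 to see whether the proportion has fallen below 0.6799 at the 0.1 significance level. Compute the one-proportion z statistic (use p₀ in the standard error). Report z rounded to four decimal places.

p̂ = 1331/1945 = 0.6843188.
SE = √(p₀(1−p₀)/n) = √(0.21764/1945) = 0.0105780.
z = (0.6843188 − 0.6799)/0.0105780 = 0.0044188/0.0105780 = 0.4177.
p-value = P(Z < 0.418) ≈ 0.6619; since p > α = 0.1, fail to reject H₀.

z = 0.4177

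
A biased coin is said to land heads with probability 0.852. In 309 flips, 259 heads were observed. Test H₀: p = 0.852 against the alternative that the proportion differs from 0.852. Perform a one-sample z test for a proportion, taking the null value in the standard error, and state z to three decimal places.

p̂ = 259/309 = 0.83819.
Standard error under H₀: √(0.852×0.148/309) = 0.02020.
z = (0.83819 − 0.852)/0.02020 = -0.01381/0.02020 = -0.684.
p-value = 2·P(Z > 0.684) ≈ 0.4941.

z = -0.684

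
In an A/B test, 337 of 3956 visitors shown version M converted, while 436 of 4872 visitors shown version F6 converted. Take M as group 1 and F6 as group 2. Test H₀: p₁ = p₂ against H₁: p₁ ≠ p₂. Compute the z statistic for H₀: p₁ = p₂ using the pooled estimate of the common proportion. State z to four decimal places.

p̂₁ = 337/3956 ≈ 0.085187, p̂₂ = 436/4872 ≈ 0.089491.
Pooled p̂ = (337+436)/(3956+4872) = 773/8828 = 0.087562.
SE = √(p̂(1−p̂)(1/n₁+1/n₂)) = √(0.087562·0.912438·0.000458035) = √(3.65948e-05) = 0.006049.
z = (0.085187 − 0.089491)/0.006049 = -0.004304/0.006049 = -0.7115.
Two-sided p-value ≈ 2·Φ(−0.711) = 0.4768.

z = -0.7115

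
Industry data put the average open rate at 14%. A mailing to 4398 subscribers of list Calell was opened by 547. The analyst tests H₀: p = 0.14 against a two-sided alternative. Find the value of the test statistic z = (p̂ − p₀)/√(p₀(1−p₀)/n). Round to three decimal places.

z = -2.986

p̂ = 547/4398 ≈ 0.124375.
Under H₀, SE = √(0.14·0.86/4398) = √(2.73761e-05) = 0.005232.
z = (0.124375 − 0.14)/0.005232 = -0.015625/0.005232 = -2.986.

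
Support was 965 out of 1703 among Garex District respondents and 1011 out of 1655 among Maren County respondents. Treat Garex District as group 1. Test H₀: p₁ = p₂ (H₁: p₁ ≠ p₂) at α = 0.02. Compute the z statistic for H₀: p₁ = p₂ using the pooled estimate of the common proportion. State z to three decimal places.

z = -2.604

p̂₁ = 965/1703 ≈ 0.566647, p̂₂ = 1011/1655 ≈ 0.610876.
Pooled p̂ = (965+1011)/(1703+1655) = 1976/3358 = 0.588446.
SE = √(p̂(1−p̂)(1/n₁+1/n₂)) = √(0.588446·0.411554·0.00119143) = √(0.000288537) = 0.016986.
z = (0.566647 − 0.610876)/0.016986 = -0.044229/0.016986 = -2.604.
Two-sided p-value ≈ 2·Φ(−2.604) = 0.0092, so at α = 0.02 we reject H₀.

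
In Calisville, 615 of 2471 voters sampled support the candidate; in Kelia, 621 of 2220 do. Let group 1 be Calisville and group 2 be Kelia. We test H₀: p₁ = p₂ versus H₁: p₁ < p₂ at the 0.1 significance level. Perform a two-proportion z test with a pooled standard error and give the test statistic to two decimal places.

z = -2.39

p̂₁ = 615/2471 = 0.2489, p̂₂ = 621/2220 = 0.2797.
Pooled p̂ = (615+621)/(2471+2220) = 1236/4691 = 0.2635.
SE = √(p̂(1−p̂)(1/n₁+1/n₂)) = √(0.2635·0.7365·0.000855145) = √(0.000165949) = 0.0129.
z = (0.2489 − 0.2797)/0.0129 = -0.0308/0.0129 = -2.39.
p-value = P(Z < -2.394) ≈ 0.0083. With α = 0.1, reject H₀.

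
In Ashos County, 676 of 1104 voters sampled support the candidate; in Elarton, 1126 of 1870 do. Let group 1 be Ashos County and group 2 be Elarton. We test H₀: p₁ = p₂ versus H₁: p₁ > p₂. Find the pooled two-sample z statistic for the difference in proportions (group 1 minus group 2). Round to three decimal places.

p̂₁ = 676/1104 = 0.61232, p̂₂ = 1126/1870 = 0.60214.
Pooled p̂ = (676+1126)/(1104+1870) = 1802/2974 = 0.60592.
SE = √(p̂(1−p̂)(1/n₁+1/n₂)) = √(0.60592·0.39408·0.00144056) = √(0.000343978) = 0.01855.
z = (0.61232 − 0.60214)/0.01855 = 0.01018/0.01855 = 0.549.

z = 0.549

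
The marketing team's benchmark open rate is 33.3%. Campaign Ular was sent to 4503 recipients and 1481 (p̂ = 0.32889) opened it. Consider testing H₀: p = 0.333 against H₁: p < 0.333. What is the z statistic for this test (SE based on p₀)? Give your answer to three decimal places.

p̂ = 1481/4503 = 0.32889.
SE = √(p₀(1−p₀)/n) = √(0.22211/4503) = 0.00702.
z = (0.32889 − 0.333)/0.00702 = -0.00411/0.00702 = -0.585.

z = -0.585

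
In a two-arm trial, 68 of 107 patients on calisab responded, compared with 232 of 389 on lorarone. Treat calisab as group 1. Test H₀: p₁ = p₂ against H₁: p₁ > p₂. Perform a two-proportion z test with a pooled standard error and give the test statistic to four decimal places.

z = 0.7329

p̂₁ = 68/107 ≈ 0.635514, p̂₂ = 232/389 ≈ 0.596401.
Pooled p̂ = (68+232)/(107+389) = 300/496 = 0.604839.
SE = √(p̂(1−p̂)(1/n₁+1/n₂)) = √(0.604839·0.395161·0.0119165) = √(0.00284815) = 0.053368.
z = (0.635514 − 0.596401)/0.053368 = 0.039113/0.053368 = 0.7329.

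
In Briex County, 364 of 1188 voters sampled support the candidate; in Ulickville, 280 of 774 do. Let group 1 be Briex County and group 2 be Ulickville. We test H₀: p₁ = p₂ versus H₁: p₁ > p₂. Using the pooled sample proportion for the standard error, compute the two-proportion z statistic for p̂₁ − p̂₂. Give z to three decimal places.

z = -2.552

p̂₁ = 364/1188 = 0.30640, p̂₂ = 280/774 = 0.36176.
Pooled p̂ = (364+280)/(1188+774) = 644/1962 = 0.32824.
SE = √(p̂(1−p̂)(1/n₁+1/n₂)) = √(0.32824·0.67176·0.00213374) = √(0.000470484) = 0.02169.
z = (0.30640 − 0.36176)/0.02169 = -0.05536/0.02169 = -2.552.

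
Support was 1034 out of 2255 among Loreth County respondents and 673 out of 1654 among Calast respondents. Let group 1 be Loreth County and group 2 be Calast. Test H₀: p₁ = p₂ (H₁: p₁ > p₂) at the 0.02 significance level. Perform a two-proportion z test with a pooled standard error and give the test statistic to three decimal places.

p̂₁ = 1034/2255 = 0.45854, p̂₂ = 673/1654 = 0.40689.
Pooled p̂ = (1034+673)/(2255+1654) = 1707/3909 = 0.43668.
SE = √(p̂(1−p̂)(1/n₁+1/n₂)) = √(0.43668·0.56332·0.00104805) = √(0.000257812) = 0.01606.
z = (0.45854 − 0.40689)/0.01606 = 0.05165/0.01606 = 3.216.
p-value = P(Z > 3.216) ≈ 0.0006, so at α = 0.02 we reject H₀.

z = 3.216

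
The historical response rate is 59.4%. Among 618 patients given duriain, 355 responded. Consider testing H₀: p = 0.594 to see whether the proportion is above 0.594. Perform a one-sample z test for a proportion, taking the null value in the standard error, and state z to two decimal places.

z = -0.99

p̂ = 355/618 ≈ 0.5744.
Standard error under H₀: √(0.594×0.406/618) = 0.0198.
z = (0.5744 − 0.594)/0.0198 = -0.0196/0.0198 = -0.99.
p-value = P(Z > -0.990) ≈ 0.8390.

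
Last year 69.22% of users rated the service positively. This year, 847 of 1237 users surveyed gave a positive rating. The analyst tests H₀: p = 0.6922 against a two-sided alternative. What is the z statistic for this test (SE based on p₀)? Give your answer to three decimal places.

p̂ = 847/1237 ≈ 0.68472.
SE = √(p₀(1−p₀)/n) = √(0.21306/1237) = 0.01312.
z = (0.68472 − 0.6922)/0.01312 = -0.00748/0.01312 = -0.570.
Two-sided p-value ≈ 2·Φ(−0.570) = 0.5688.

z = -0.570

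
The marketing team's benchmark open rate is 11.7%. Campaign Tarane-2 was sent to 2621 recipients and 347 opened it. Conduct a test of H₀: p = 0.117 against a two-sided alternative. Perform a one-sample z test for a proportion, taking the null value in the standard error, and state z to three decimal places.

p̂ = 347/2621 = 0.132392.
SE = √(p₀(1−p₀)/n) = √(0.10331/2621) = 0.006278.
z = (0.132392 − 0.117)/0.006278 = 0.015392/0.006278 = 2.452.

z = 2.452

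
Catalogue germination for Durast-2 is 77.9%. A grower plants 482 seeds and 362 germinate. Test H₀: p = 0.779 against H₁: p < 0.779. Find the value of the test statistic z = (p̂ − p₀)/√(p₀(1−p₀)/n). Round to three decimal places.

z = -1.480

p̂ = 362/482 ≈ 0.751037.
SE = √(p₀(1−p₀)/n) = √(0.17216/482) = 0.018899.
z = (0.751037 − 0.779)/0.018899 = -0.027963/0.018899 = -1.480.
p-value = P(Z < -1.480) ≈ 0.0695.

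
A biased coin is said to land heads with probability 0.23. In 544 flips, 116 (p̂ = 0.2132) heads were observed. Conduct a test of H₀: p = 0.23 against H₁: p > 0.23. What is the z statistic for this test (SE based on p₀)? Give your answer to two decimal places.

p̂ = 116/544 = 0.2132.
Standard error under H₀: √(0.23×0.77/544) = 0.0180.
z = (0.2132 − 0.23)/0.0180 = -0.0168/0.0180 = -0.93.
p-value = P(Z > -0.929) ≈ 0.8236.

z = -0.93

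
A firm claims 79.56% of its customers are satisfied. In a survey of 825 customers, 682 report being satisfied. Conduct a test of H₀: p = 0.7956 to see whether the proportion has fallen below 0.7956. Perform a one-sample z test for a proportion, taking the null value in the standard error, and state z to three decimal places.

z = 2.213

p̂ = 682/825 = 0.82667.
Under H₀, SE = √(0.7956·0.2044/825) = √(0.000197116) = 0.01404.
z = (0.82667 − 0.7956)/0.01404 = 0.03107/0.01404 = 2.213.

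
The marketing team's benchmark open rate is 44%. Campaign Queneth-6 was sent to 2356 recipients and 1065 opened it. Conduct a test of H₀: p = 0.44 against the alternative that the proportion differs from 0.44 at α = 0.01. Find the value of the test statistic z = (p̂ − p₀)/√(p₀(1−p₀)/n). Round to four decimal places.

p̂ = 1065/2356 ≈ 0.4520374.
Standard error under H₀: √(0.44×0.56/2356) = 0.0102266.
z = (0.4520374 − 0.44)/0.0102266 = 0.0120374/0.0102266 = 1.1771.
p-value = 2·P(Z > 1.177) ≈ 0.2392; since p > α = 0.01, fail to reject H₀.

z = 1.1771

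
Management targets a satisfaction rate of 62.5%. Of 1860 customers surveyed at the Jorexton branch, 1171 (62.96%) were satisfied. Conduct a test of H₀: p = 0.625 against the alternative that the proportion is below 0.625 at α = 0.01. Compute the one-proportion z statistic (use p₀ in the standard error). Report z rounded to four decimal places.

z = 0.4071

p̂ = 1171/1860 ≈ 0.629570.
Under H₀, SE = √(0.625·0.375/1860) = √(0.000126008) = 0.011225.
z = (0.629570 − 0.625)/0.011225 = 0.004570/0.011225 = 0.4071.
p-value = P(Z < 0.407) ≈ 0.6580, so at α = 0.01 we fail to reject H₀.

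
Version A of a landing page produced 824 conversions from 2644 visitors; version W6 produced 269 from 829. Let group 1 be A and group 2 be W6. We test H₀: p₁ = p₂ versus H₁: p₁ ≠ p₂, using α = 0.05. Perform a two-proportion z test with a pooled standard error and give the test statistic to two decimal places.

p̂₁ = 824/2644 = 0.31165, p̂₂ = 269/829 = 0.32449.
Pooled p̂ = (824+269)/(2644+829) = 1093/3473 = 0.31471.
SE = √(0.215669 × 0.00158449) = 0.01849.
z = (0.31165 − 0.32449)/0.01849 = -0.01284/0.01849 = -0.69.
p-value = 2·P(Z > 0.694) ≈ 0.4874. With α = 0.05, fail to reject H₀.

z = -0.69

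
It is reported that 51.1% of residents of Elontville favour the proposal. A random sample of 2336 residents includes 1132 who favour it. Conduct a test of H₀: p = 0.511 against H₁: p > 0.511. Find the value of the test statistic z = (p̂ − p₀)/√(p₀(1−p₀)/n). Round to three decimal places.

z = -2.554

p̂ = 1132/2336 ≈ 0.48459.
SE = √(p₀(1−p₀)/n) = √(0.24988/2336) = 0.01034.
z = (0.48459 − 0.511)/0.01034 = -0.02641/0.01034 = -2.554.
p-value = P(Z > -2.554) ≈ 0.9947.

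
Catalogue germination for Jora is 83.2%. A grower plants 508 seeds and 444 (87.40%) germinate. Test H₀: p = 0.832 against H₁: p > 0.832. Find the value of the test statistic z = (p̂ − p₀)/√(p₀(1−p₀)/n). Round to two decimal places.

z = 2.53

p̂ = 444/508 = 0.8740.
Standard error under H₀: √(0.832×0.168/508) = 0.0166.
z = (0.8740 − 0.832)/0.0166 = 0.0420/0.0166 = 2.53.
p-value = P(Z > 2.533) ≈ 0.0057.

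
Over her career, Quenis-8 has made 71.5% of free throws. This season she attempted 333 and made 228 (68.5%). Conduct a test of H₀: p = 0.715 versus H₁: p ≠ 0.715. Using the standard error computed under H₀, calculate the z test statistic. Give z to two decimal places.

p̂ = 228/333 = 0.6847.
Under H₀, SE = √(0.715·0.285/333) = √(0.000611937) = 0.0247.
z = (0.6847 − 0.715)/0.0247 = -0.0303/0.0247 = -1.23.

z = -1.23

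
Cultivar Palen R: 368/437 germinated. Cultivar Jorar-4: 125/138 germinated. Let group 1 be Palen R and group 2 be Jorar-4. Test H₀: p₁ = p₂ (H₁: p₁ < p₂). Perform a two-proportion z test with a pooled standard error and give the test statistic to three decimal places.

p̂₁ = 368/437 = 0.842105, p̂₂ = 125/138 = 0.905797.
Pooled p̂ = (368+125)/(437+138) = 493/575 = 0.857391.
SE = √(0.122271 × 0.00953471) = 0.034144.
z = (0.842105 − 0.905797)/0.034144 = -0.063692/0.034144 = -1.865.

z = -1.865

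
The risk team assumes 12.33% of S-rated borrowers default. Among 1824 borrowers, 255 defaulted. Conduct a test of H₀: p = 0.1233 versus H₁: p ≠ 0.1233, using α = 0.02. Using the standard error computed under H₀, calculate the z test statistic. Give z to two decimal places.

z = 2.14

p̂ = 255/1824 = 0.1398.
Under H₀, SE = √(0.1233·0.8767/1824) = √(5.92638e-05) = 0.0077.
z = (0.1398 − 0.1233)/0.0077 = 0.0165/0.0077 = 2.14.
p-value = 2·P(Z > 2.144) ≈ 0.0321, so at α = 0.02 we fail to reject H₀.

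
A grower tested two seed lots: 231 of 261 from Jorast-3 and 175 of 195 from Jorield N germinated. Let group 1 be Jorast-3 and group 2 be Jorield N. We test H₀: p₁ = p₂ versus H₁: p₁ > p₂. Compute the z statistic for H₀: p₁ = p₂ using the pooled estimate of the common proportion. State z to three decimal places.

p̂₁ = 231/261 = 0.88506, p̂₂ = 175/195 = 0.89744.
Pooled p̂ = (231+175)/(261+195) = 406/456 = 0.89035.
SE = √(0.0976262 × 0.00895962) = 0.02958.
z = (0.88506 − 0.89744)/0.02958 = -0.01238/0.02958 = -0.419.

z = -0.419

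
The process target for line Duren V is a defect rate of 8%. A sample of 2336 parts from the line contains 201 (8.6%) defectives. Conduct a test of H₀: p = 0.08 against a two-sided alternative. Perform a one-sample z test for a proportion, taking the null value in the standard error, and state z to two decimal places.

z = 1.08

p̂ = 201/2336 ≈ 0.08604.
Standard error under H₀: √(0.08×0.92/2336) = 0.00561.
z = (0.08604 − 0.08)/0.00561 = 0.00604/0.00561 = 1.08.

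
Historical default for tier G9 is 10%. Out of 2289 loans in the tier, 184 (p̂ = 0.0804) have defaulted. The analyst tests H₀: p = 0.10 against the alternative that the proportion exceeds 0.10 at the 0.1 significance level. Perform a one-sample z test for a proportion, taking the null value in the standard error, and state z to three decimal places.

p̂ = 184/2289 = 0.0803844.
Standard error under H₀: √(0.1×0.9/2289) = 0.0062704.
z = (0.0803844 − 0.1)/0.0062704 = -0.0196156/0.0062704 = -3.128.
p-value = P(Z > -3.128) ≈ 0.9991; since p > α = 0.1, fail to reject H₀.

z = -3.128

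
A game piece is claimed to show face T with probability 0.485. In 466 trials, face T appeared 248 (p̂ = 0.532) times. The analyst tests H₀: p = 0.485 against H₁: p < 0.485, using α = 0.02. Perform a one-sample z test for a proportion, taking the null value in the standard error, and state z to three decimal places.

p̂ = 248/466 = 0.53219.
SE = √(p₀(1−p₀)/n) = √(0.24977/466) = 0.02315.
z = (0.53219 − 0.485)/0.02315 = 0.04719/0.02315 = 2.038.
p-value = P(Z < 2.038) ≈ 0.9792. With α = 0.02, fail to reject H₀.

z = 2.038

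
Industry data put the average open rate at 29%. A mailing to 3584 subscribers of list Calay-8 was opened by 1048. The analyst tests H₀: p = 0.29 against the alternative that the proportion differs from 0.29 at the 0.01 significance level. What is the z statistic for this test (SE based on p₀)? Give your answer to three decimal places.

z = 0.318

p̂ = 1048/3584 ≈ 0.29241.
Under H₀, SE = √(0.29·0.71/3584) = √(5.74498e-05) = 0.00758.
z = (0.29241 − 0.29)/0.00758 = 0.00241/0.00758 = 0.318.
Two-sided p-value ≈ 2·Φ(−0.318) = 0.7504, so at α = 0.01 we fail to reject H₀.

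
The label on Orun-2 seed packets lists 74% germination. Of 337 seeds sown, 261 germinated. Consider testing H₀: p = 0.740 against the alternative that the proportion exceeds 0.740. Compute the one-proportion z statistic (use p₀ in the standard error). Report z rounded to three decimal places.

p̂ = 261/337 = 0.77448.
Standard error under H₀: √(0.74×0.26/337) = 0.02389.
z = (0.77448 − 0.74)/0.02389 = 0.03448/0.02389 = 1.443.

z = 1.443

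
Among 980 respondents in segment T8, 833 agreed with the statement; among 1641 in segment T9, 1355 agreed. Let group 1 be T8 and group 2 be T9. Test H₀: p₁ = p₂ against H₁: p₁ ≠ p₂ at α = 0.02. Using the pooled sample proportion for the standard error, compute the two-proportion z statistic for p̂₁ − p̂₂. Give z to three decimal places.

p̂₁ = 833/980 = 0.85000, p̂₂ = 1355/1641 = 0.82572.
Pooled p̂ = (833+1355)/(980+1641) = 2188/2621 = 0.83480.
SE = √(p̂(1−p̂)(1/n₁+1/n₂)) = √(0.83480·0.16520·0.00162979) = √(0.000224768) = 0.01499.
z = (0.85000 − 0.82572)/0.01499 = 0.02428/0.01499 = 1.620.
Two-sided p-value ≈ 2·Φ(−1.620) = 0.1053. With α = 0.02, fail to reject H₀.

z = 1.620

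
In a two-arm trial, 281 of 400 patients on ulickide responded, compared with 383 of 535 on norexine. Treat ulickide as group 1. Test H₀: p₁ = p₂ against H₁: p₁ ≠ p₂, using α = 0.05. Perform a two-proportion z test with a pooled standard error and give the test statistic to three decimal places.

p̂₁ = 281/400 ≈ 0.70250, p̂₂ = 383/535 ≈ 0.71589.
Pooled p̂ = (281+383)/(400+535) = 664/935 = 0.71016.
SE = √(p̂(1−p̂)(1/n₁+1/n₂)) = √(0.71016·0.28984·0.00436916) = √(0.000899315) = 0.02999.
z = (0.70250 − 0.71589)/0.02999 = -0.01339/0.02999 = -0.446.
p-value = 2·P(Z > 0.446) ≈ 0.6553, so at α = 0.05 we fail to reject H₀.

z = -0.446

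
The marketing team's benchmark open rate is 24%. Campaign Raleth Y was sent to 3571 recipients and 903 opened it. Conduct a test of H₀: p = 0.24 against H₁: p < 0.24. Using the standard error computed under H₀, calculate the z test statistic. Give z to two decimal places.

p̂ = 903/3571 = 0.25287.
Under H₀, SE = √(0.24·0.76/3571) = √(5.10781e-05) = 0.00715.
z = (0.25287 − 0.24)/0.00715 = 0.01287/0.00715 = 1.80.

z = 1.80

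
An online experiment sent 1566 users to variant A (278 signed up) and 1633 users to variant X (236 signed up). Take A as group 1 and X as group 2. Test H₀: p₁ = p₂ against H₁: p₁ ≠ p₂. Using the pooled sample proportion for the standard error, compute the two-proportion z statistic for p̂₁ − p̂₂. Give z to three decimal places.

p̂₁ = 278/1566 ≈ 0.177522, p̂₂ = 236/1633 ≈ 0.144519.
Pooled p̂ = (278+236)/(1566+1633) = 514/3199 = 0.160675.
SE = √(0.134859 × 0.00125094) = 0.012988.
z = (0.177522 − 0.144519)/0.012988 = 0.033003/0.012988 = 2.541.

z = 2.541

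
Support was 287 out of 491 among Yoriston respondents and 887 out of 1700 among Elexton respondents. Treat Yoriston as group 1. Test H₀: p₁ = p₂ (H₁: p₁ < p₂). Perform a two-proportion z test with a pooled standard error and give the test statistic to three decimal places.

p̂₁ = 287/491 ≈ 0.58452, p̂₂ = 887/1700 ≈ 0.52176.
Pooled p̂ = (287+887)/(491+1700) = 1174/2191 = 0.53583.
SE = √(0.248716 × 0.0026249) = 0.02555.
z = (0.58452 − 0.52176)/0.02555 = 0.06276/0.02555 = 2.456.
p-value = P(Z < 2.456) ≈ 0.9930.

z = 2.456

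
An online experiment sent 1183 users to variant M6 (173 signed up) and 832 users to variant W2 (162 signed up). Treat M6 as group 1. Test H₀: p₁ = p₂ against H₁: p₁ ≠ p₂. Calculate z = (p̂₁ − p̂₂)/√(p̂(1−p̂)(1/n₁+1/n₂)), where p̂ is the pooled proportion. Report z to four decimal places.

p̂₁ = 173/1183 ≈ 0.146238, p̂₂ = 162/832 ≈ 0.194712.
Pooled p̂ = (173+162)/(1183+832) = 335/2015 = 0.166253.
SE = √(0.138613 × 0.00204723) = 0.016846.
z = (0.146238 − 0.194712)/0.016846 = -0.048474/0.016846 = -2.8775.
p-value = 2·P(Z > 2.878) ≈ 0.0040.

z = -2.8775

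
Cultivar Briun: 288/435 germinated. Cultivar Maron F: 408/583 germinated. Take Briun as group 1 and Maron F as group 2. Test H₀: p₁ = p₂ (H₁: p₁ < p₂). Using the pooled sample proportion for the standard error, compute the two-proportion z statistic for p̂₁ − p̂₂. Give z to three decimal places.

p̂₁ = 288/435 = 0.66207, p̂₂ = 408/583 = 0.69983.
Pooled p̂ = (288+408)/(435+583) = 696/1018 = 0.68369.
SE = √(p̂(1−p̂)(1/n₁+1/n₂)) = √(0.68369·0.31631·0.00401412) = √(0.00086808) = 0.02946.
z = (0.66207 − 0.69983)/0.02946 = -0.03776/0.02946 = -1.282.

z = -1.282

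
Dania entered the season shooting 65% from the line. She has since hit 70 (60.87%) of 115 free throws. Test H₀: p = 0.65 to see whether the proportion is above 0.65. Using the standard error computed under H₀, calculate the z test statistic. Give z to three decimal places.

p̂ = 70/115 ≈ 0.60870.
Standard error under H₀: √(0.65×0.35/115) = 0.04448.
z = (0.60870 − 0.65)/0.04448 = -0.04130/0.04448 = -0.929.

z = -0.929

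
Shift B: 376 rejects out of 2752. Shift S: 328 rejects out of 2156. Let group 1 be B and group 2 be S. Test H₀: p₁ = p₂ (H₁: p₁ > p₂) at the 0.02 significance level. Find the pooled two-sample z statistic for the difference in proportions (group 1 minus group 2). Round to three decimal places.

z = -1.538

p̂₁ = 376/2752 ≈ 0.13663, p̂₂ = 328/2156 ≈ 0.15213.
Pooled p̂ = (376+328)/(2752+2156) = 704/4908 = 0.14344.
SE = √(0.122864 × 0.000827194) = 0.01008.
z = (0.13663 − 0.15213)/0.01008 = -0.01550/0.01008 = -1.538.
p-value = P(Z > -1.538) ≈ 0.9380, so at α = 0.02 we fail to reject H₀.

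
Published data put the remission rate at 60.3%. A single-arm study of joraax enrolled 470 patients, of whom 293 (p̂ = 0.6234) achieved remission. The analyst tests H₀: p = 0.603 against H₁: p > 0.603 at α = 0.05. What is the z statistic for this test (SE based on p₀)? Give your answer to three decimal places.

z = 0.904

p̂ = 293/470 ≈ 0.62340.
Standard error under H₀: √(0.603×0.397/470) = 0.02257.
z = (0.62340 − 0.603)/0.02257 = 0.02040/0.02257 = 0.904.
p-value = P(Z > 0.904) ≈ 0.1830; since p > α = 0.05, fail to reject H₀.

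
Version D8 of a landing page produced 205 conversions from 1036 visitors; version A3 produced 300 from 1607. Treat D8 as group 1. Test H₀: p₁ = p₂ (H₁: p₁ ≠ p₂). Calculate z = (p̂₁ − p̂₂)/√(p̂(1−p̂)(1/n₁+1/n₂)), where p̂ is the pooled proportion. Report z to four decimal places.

p̂₁ = 205/1036 = 0.197876, p̂₂ = 300/1607 = 0.186683.
Pooled p̂ = (205+300)/(1036+1607) = 505/2643 = 0.191071.
SE = √(0.154563 × 0.00158753) = 0.015664.
z = (0.197876 − 0.186683)/0.015664 = 0.011193/0.015664 = 0.7146.
Two-sided p-value ≈ 2·Φ(−0.715) = 0.4749.

z = 0.7146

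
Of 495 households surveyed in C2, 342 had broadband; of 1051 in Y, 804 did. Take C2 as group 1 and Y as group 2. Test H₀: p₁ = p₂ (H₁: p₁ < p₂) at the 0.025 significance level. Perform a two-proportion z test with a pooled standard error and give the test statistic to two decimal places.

p̂₁ = 342/495 ≈ 0.6909, p̂₂ = 804/1051 ≈ 0.7650.
Pooled p̂ = (342+804)/(495+1051) = 1146/1546 = 0.7413.
SE = √(p̂(1−p̂)(1/n₁+1/n₂)) = √(0.7413·0.2587·0.00297168) = √(0.000569937) = 0.0239.
z = (0.6909 − 0.7650)/0.0239 = -0.0741/0.0239 = -3.10.
p-value = P(Z < -3.103) ≈ 0.0010; since p < α = 0.025, reject H₀.

z = -3.10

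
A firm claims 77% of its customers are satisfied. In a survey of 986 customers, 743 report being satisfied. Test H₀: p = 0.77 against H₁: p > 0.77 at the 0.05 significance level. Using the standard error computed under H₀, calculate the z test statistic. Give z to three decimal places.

p̂ = 743/986 ≈ 0.753550.
Standard error under H₀: √(0.77×0.23/986) = 0.013402.
z = (0.753550 − 0.77)/0.013402 = -0.016450/0.013402 = -1.227.
p-value = P(Z > -1.227) ≈ 0.8902. With α = 0.05, fail to reject H₀.

z = -1.227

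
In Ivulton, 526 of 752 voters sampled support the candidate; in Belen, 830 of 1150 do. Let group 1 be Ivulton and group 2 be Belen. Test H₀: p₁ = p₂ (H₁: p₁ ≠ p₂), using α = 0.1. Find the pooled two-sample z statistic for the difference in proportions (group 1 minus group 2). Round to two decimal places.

z = -1.05

p̂₁ = 526/752 = 0.6995, p̂₂ = 830/1150 = 0.7217.
Pooled p̂ = (526+830)/(752+1150) = 1356/1902 = 0.7129.
SE = √(p̂(1−p̂)(1/n₁+1/n₂)) = √(0.7129·0.2871·0.00219935) = √(0.000450118) = 0.0212.
z = (0.6995 − 0.7217)/0.0212 = -0.0222/0.0212 = -1.05.
p-value = 2·P(Z > 1.050) ≈ 0.2938; since p > α = 0.1, fail to reject H₀.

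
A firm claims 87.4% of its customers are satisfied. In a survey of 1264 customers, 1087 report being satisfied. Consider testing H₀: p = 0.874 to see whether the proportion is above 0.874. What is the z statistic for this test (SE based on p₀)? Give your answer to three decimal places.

p̂ = 1087/1264 = 0.859968.
Under H₀, SE = √(0.874·0.126/1264) = √(8.71234e-05) = 0.009334.
z = (0.859968 − 0.874)/0.009334 = -0.014032/0.009334 = -1.503.

z = -1.503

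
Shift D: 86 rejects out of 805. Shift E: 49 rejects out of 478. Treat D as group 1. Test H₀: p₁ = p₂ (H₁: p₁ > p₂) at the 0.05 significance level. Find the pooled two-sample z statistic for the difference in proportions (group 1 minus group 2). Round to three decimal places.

z = 0.244

p̂₁ = 86/805 = 0.10683, p̂₂ = 49/478 = 0.10251.
Pooled p̂ = (86+49)/(805+478) = 135/1283 = 0.10522.
SE = √(0.0941504 × 0.00333429) = 0.01772.
z = (0.10683 − 0.10251)/0.01772 = 0.00432/0.01772 = 0.244.
p-value = P(Z > 0.244) ≈ 0.4036, so at α = 0.05 we fail to reject H₀.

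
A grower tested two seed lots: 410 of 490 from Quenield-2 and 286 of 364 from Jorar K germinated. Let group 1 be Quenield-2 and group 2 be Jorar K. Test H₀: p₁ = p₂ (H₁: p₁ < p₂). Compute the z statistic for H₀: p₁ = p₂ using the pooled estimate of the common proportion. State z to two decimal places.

z = 1.90

p̂₁ = 410/490 = 0.8367, p̂₂ = 286/364 = 0.7857.
Pooled p̂ = (410+286)/(490+364) = 696/854 = 0.8150.
SE = √(0.150782 × 0.00478807) = 0.0269.
z = (0.8367 − 0.7857)/0.0269 = 0.0510/0.0269 = 1.90.
p-value = P(Z < 1.899) ≈ 0.9712.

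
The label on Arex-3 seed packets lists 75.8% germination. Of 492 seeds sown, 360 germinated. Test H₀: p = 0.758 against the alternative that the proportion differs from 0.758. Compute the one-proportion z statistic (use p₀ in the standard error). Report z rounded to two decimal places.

z = -1.36

p̂ = 360/492 ≈ 0.7317.
Standard error under H₀: √(0.758×0.242/492) = 0.0193.
z = (0.7317 − 0.758)/0.0193 = -0.0263/0.0193 = -1.36.
Two-sided p-value ≈ 2·Φ(−1.362) = 0.1733.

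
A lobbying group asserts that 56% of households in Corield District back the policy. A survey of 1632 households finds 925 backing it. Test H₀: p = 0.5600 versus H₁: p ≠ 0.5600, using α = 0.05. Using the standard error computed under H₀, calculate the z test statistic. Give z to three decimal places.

z = 0.553

p̂ = 925/1632 = 0.566789.
Standard error under H₀: √(0.56×0.44/1632) = 0.012287.
z = (0.566789 − 0.56)/0.012287 = 0.006789/0.012287 = 0.553.
Two-sided p-value ≈ 2·Φ(−0.553) = 0.5806, so at α = 0.05 we fail to reject H₀.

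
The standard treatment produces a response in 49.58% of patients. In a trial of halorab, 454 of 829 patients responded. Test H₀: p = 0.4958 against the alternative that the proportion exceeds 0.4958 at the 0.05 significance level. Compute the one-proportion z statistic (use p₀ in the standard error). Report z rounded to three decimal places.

p̂ = 454/829 = 0.547648.
Under H₀, SE = √(0.4958·0.5042/829) = √(0.000301547) = 0.017365.
z = (0.547648 − 0.4958)/0.017365 = 0.051848/0.017365 = 2.986.
p-value = P(Z > 2.986) ≈ 0.0014; since p < α = 0.05, reject H₀.

z = 2.986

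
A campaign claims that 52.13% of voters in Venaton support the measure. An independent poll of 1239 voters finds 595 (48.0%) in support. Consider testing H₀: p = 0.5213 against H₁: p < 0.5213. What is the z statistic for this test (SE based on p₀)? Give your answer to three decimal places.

z = -2.894

p̂ = 595/1239 = 0.48023.
SE = √(p₀(1−p₀)/n) = √(0.24955/1239) = 0.01419.
z = (0.48023 − 0.5213)/0.01419 = -0.04107/0.01419 = -2.894.
p-value = P(Z < -2.894) ≈ 0.0019.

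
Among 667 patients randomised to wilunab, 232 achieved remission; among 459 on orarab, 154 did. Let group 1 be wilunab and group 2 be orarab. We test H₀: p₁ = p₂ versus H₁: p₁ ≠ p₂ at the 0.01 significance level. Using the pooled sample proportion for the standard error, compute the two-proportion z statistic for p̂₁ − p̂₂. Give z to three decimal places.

z = 0.428

p̂₁ = 232/667 = 0.34783, p̂₂ = 154/459 = 0.33551.
Pooled p̂ = (232+154)/(667+459) = 386/1126 = 0.34281.
SE = √(p̂(1−p̂)(1/n₁+1/n₂)) = √(0.34281·0.65719·0.0036779) = √(0.000828595) = 0.02879.
z = (0.34783 − 0.33551)/0.02879 = 0.01232/0.02879 = 0.428.
Two-sided p-value ≈ 2·Φ(−0.428) = 0.6688, so at α = 0.01 we fail to reject H₀.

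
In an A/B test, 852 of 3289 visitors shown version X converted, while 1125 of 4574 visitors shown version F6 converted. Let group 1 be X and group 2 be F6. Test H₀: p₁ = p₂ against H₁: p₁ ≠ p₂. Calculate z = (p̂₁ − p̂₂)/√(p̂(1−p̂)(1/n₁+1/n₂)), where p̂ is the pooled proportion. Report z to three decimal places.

p̂₁ = 852/3289 ≈ 0.25905, p̂₂ = 1125/4574 ≈ 0.24596.
Pooled p̂ = (852+1125)/(3289+4574) = 1977/7863 = 0.25143.
SE = √(0.188213 × 0.000522671) = 0.00992.
z = (0.25905 − 0.24596)/0.00992 = 0.01309/0.00992 = 1.320.
p-value = 2·P(Z > 1.320) ≈ 0.1869.

z = 1.320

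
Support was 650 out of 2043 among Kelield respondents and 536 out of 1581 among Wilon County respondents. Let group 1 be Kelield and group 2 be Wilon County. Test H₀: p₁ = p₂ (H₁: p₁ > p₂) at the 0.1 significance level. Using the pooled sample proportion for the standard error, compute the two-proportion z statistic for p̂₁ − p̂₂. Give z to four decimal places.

p̂₁ = 650/2043 ≈ 0.318160, p̂₂ = 536/1581 ≈ 0.339026.
Pooled p̂ = (650+536)/(2043+1581) = 1186/3624 = 0.327263.
SE = √(0.220162 × 0.00112199) = 0.015717.
z = (0.318160 − 0.339026)/0.015717 = -0.020866/0.015717 = -1.3276.
p-value = P(Z > -1.328) ≈ 0.9079; since p > α = 0.1, fail to reject H₀.

z = -1.3276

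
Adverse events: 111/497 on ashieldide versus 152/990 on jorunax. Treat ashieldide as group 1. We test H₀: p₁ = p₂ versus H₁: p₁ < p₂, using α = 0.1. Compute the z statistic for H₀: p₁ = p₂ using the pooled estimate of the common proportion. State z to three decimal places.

z = 3.328

p̂₁ = 111/497 = 0.223340, p̂₂ = 152/990 = 0.153535.
Pooled p̂ = (111+152)/(497+990) = 263/1487 = 0.176866.
SE = √(p̂(1−p̂)(1/n₁+1/n₂)) = √(0.176866·0.823134·0.00302217) = √(0.000439982) = 0.020976.
z = (0.223340 − 0.153535)/0.020976 = 0.069805/0.020976 = 3.328.
p-value = P(Z < 3.328) ≈ 0.9996. With α = 0.1, fail to reject H₀.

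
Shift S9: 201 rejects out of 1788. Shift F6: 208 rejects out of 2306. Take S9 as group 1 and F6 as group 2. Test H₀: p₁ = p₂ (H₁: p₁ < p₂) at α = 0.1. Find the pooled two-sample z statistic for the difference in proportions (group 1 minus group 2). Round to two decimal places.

p̂₁ = 201/1788 ≈ 0.11242, p̂₂ = 208/2306 ≈ 0.09020.
Pooled p̂ = (201+208)/(1788+2306) = 409/4094 = 0.09990.
SE = √(p̂(1−p̂)(1/n₁+1/n₂)) = √(0.09990·0.90010·0.000992935) = √(8.92866e-05) = 0.00945.
z = (0.11242 − 0.09020)/0.00945 = 0.02222/0.00945 = 2.35.
p-value = P(Z < 2.351) ≈ 0.9906, so at α = 0.1 we fail to reject H₀.

z = 2.35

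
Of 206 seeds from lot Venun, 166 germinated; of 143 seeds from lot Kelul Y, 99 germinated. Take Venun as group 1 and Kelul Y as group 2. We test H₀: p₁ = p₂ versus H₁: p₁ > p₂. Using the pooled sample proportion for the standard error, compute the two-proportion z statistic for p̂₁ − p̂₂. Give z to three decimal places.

z = 2.440

p̂₁ = 166/206 = 0.80583, p̂₂ = 99/143 = 0.69231.
Pooled p̂ = (166+99)/(206+143) = 265/349 = 0.75931.
SE = √(0.182757 × 0.0118474) = 0.04653.
z = (0.80583 − 0.69231)/0.04653 = 0.11352/0.04653 = 2.440.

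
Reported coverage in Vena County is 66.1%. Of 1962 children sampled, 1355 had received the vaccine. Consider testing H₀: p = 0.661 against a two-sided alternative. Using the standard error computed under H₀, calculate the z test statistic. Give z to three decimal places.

p̂ = 1355/1962 = 0.690622.
Standard error under H₀: √(0.661×0.339/1962) = 0.010687.
z = (0.690622 − 0.661)/0.010687 = 0.029622/0.010687 = 2.772.

z = 2.772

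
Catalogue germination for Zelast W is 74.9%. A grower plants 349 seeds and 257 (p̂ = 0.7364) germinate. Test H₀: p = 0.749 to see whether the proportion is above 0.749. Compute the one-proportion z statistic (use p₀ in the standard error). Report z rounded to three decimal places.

z = -0.543

p̂ = 257/349 = 0.73639.
Under H₀, SE = √(0.749·0.251/349) = √(0.000538679) = 0.02321.
z = (0.73639 − 0.749)/0.02321 = -0.01261/0.02321 = -0.543.
p-value = P(Z > -0.543) ≈ 0.7065.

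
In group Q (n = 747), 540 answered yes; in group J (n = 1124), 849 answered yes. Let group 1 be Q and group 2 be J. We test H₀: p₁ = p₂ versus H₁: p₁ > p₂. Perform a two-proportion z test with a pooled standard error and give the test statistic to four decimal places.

p̂₁ = 540/747 ≈ 0.722892, p̂₂ = 849/1124 ≈ 0.755338.
Pooled p̂ = (540+849)/(747+1124) = 1389/1871 = 0.742384.
SE = √(0.19125 × 0.00222837) = 0.020644.
z = (0.722892 − 0.755338)/0.020644 = -0.032446/0.020644 = -1.5717.
p-value = P(Z > -1.572) ≈ 0.9420.

z = -1.5717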